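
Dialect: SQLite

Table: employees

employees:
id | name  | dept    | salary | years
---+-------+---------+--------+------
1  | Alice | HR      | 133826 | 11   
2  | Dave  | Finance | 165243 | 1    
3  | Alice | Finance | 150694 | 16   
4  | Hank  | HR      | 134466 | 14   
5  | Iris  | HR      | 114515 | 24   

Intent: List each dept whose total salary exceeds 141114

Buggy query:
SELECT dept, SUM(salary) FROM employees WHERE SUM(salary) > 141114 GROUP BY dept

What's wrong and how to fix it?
Bug: SUM(salary) is an aggregate, but WHERE filters rows before aggregation

Fix: Use HAVING (which filters groups after aggregation) instead of WHERE

Corrected query:
SELECT dept, SUM(salary) FROM employees GROUP BY dept HAVING SUM(salary) > 141114

Result:
dept    | SUM(salary)
--------+------------
Finance | 315937     
HR      | 382807     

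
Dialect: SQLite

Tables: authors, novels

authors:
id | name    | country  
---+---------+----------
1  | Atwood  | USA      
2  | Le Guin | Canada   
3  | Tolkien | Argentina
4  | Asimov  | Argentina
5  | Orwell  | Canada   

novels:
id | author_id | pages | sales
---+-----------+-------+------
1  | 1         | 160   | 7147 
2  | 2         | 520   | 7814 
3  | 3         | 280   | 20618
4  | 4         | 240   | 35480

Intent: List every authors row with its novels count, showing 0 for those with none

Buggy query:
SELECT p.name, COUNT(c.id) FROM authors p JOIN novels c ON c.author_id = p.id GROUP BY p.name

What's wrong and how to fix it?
Bug: An inner join excludes parents with zero children

Fix: Switch to LEFT JOIN to retain unmatched parent rows

Corrected query:
SELECT p.name, COUNT(c.id) FROM authors p LEFT JOIN novels c ON c.author_id = p.id GROUP BY p.name

Result:
name    | COUNT(c.id)
--------+------------
Asimov  | 1          
Atwood  | 1          
Le Guin | 1          
Orwell  | 0          
Tolkien | 1          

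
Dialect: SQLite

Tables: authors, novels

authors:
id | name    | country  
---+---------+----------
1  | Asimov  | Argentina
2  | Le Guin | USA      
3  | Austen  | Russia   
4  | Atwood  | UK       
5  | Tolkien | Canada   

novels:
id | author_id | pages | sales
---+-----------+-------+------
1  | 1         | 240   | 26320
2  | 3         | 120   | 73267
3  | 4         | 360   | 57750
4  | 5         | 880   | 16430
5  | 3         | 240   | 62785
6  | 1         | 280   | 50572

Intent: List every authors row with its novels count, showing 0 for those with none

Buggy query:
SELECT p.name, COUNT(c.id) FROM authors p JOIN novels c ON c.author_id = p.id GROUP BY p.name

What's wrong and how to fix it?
Bug: INNER JOIN drops authors rows that have no matching novels rows

Fix: Switch to LEFT JOIN to retain unmatched parent rows

Corrected query:
SELECT p.name, COUNT(c.id) FROM authors p LEFT JOIN novels c ON c.author_id = p.id GROUP BY p.name

Result:
name    | COUNT(c.id)
--------+------------
Asimov  | 2          
Atwood  | 1          
Austen  | 2          
Le Guin | 0          
Tolkien | 1          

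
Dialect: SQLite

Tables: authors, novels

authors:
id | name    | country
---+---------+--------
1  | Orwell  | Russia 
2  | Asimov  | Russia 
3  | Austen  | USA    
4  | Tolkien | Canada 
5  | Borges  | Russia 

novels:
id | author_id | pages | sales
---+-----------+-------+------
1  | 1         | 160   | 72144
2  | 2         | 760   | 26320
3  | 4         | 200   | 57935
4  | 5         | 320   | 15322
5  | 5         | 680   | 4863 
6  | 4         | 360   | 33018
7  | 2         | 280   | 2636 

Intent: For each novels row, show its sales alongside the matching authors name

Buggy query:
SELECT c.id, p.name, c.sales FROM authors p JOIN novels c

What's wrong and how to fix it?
Bug: JOIN with no ON clause produces a cartesian product; every novels row pairs with every authors row

Fix: Specify the join condition linking the foreign key to the parent id

Corrected query:
SELECT c.id, p.name, c.sales FROM authors p JOIN novels c ON c.author_id = p.id

Result:
id | name    | sales
---+---------+------
1  | Orwell  | 72144
2  | Asimov  | 26320
3  | Tolkien | 57935
4  | Borges  | 15322
5  | Borges  | 4863 
6  | Tolkien | 33018
7  | Asimov  | 2636 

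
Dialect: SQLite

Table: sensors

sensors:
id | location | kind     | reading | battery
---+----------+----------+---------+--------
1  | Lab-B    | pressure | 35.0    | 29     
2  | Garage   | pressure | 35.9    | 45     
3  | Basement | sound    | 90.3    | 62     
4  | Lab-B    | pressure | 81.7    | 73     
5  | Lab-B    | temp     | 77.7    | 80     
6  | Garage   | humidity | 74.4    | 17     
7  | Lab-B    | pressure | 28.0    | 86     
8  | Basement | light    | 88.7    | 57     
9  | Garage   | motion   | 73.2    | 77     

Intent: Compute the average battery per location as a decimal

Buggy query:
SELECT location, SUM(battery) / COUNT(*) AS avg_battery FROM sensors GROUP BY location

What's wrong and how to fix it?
Bug: SUM(battery) and COUNT(*) are both integers; the division truncates the fractional part

Fix: Cast one side to REAL so the division keeps the fractional part

Corrected query:
SELECT location, SUM(battery) * 1.0 / COUNT(*) AS avg_battery FROM sensors GROUP BY location

Result:
location | avg_battery
---------+------------
Basement | 59.5       
Garage   | 46.333333  
Lab-B    | 67         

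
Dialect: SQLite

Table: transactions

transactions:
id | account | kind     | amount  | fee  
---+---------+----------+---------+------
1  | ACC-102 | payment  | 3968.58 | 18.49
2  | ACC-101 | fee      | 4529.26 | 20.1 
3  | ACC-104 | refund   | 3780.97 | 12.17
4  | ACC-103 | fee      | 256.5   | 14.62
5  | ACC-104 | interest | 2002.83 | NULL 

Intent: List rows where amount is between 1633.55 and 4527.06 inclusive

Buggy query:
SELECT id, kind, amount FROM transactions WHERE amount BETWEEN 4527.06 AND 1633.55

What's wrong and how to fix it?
Bug: BETWEEN expects the lower bound first; with 4527.06 AND 1633.55 the range is empty

Fix: Swap the bounds so the smaller value comes first

Corrected query:
SELECT id, kind, amount FROM transactions WHERE amount BETWEEN 1633.55 AND 4527.06

Result:
id | kind     | amount 
---+----------+--------
1  | payment  | 3968.58
3  | refund   | 3780.97
5  | interest | 2002.83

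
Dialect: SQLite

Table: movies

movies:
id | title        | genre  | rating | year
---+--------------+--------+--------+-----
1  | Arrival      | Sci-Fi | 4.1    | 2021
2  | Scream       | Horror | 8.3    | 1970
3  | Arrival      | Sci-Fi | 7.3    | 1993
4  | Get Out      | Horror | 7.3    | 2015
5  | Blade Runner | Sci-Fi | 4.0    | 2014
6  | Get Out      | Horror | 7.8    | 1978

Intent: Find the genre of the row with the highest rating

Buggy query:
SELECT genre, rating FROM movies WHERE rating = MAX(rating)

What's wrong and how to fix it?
Bug: MAX(rating) is an aggregate and cannot be used directly in WHERE

Fix: Use a subquery: WHERE rating = (SELECT MAX(rating) FROM movies)

Corrected query:
SELECT genre, rating FROM movies WHERE rating = (SELECT MAX(rating) FROM movies)

Result:
genre  | rating
-------+-------
Horror | 8.3   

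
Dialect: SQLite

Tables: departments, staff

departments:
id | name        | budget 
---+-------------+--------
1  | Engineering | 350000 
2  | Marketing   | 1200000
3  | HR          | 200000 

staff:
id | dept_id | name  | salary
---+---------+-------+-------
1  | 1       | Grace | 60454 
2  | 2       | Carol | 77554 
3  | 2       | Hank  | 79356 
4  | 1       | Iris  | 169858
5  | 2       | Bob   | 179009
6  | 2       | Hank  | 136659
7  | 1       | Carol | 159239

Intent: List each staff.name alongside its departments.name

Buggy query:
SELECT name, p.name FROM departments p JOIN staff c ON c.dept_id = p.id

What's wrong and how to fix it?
Bug: 'name' exists in both joined tables, so the database can't tell which one is meant

Fix: Prefix ambiguous columns with the table alias

Corrected query:
SELECT c.name, p.name FROM departments p JOIN staff c ON c.dept_id = p.id

Result:
name  | name       
------+------------
Grace | Engineering
Carol | Marketing  
Hank  | Marketing  
Iris  | Engineering
Bob   | Marketing  
Hank  | Marketing  
Carol | Engineering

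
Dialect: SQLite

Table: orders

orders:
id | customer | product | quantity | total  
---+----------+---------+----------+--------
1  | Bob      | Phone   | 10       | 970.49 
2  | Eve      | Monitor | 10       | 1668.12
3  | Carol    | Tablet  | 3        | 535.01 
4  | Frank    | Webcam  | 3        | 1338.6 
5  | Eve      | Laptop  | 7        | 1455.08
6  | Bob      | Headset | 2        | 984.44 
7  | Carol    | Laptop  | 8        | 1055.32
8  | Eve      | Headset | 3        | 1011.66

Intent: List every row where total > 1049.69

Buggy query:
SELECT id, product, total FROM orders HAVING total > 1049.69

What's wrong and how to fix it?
Bug: This is a non-aggregate query (no GROUP BY, no aggregates), so in SQLite the HAVING clause is invalid here; a row-level condition belongs in WHERE

Fix: Replace HAVING with WHERE since the condition applies to individual rows

Corrected query:
SELECT id, product, total FROM orders WHERE total > 1049.69

Result:
id | product | total  
---+---------+--------
2  | Monitor | 1668.12
4  | Webcam  | 1338.6 
5  | Laptop  | 1455.08
7  | Laptop  | 1055.32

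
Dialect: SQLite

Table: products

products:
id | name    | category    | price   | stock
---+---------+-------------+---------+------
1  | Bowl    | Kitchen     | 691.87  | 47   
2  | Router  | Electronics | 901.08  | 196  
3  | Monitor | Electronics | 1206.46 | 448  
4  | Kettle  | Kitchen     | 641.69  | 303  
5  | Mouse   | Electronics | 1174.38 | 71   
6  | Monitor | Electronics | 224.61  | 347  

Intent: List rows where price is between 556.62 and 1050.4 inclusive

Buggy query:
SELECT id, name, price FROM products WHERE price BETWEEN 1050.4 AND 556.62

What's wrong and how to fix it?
Bug: BETWEEN expects the lower bound first; with 1050.4 AND 556.62 the range is empty

Fix: Swap the bounds so the smaller value comes first

Corrected query:
SELECT id, name, price FROM products WHERE price BETWEEN 556.62 AND 1050.4

Result:
id | name   | price 
---+--------+-------
1  | Bowl   | 691.87
2  | Router | 901.08
4  | Kettle | 641.69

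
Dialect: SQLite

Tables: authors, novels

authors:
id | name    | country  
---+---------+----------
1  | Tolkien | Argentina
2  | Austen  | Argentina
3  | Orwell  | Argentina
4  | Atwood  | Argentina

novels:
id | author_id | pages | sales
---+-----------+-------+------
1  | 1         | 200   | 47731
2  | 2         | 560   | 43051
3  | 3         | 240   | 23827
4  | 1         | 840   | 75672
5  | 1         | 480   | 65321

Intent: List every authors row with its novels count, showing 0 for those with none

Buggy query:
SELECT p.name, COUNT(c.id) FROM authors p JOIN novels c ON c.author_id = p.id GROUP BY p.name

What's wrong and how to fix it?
Bug: INNER JOIN drops authors rows that have no matching novels rows

Fix: Switch to LEFT JOIN to retain unmatched parent rows

Corrected query:
SELECT p.name, COUNT(c.id) FROM authors p LEFT JOIN novels c ON c.author_id = p.id GROUP BY p.name

Result:
name    | COUNT(c.id)
--------+------------
Atwood  | 0          
Austen  | 1          
Orwell  | 1          
Tolkien | 3          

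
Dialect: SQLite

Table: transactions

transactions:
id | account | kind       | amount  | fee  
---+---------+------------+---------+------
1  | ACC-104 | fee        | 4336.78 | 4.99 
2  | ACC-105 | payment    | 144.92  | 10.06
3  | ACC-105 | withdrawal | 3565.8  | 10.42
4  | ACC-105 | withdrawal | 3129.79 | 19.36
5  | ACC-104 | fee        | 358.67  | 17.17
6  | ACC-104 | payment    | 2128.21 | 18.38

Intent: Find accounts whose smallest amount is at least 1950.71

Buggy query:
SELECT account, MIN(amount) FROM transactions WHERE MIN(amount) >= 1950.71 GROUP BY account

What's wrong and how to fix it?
Bug: MIN() in WHERE is a misuse of aggregate

Fix: Use HAVING for the per-group MIN condition

Corrected query:
SELECT account, MIN(amount) FROM transactions GROUP BY account HAVING MIN(amount) >= 1950.71

Result:
(no rows)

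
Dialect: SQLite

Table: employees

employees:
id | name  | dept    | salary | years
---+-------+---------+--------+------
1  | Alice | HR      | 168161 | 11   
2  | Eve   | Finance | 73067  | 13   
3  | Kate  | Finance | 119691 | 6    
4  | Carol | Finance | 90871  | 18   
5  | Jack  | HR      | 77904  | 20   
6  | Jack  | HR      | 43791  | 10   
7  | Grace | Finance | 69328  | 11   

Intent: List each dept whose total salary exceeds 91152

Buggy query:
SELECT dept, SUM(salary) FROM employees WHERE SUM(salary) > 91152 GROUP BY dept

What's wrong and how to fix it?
Bug: WHERE runs before GROUP BY, so aggregates aren't available there

Fix: Use HAVING (which filters groups after aggregation) instead of WHERE

Corrected query:
SELECT dept, SUM(salary) FROM employees GROUP BY dept HAVING SUM(salary) > 91152

Result:
dept    | SUM(salary)
--------+------------
Finance | 352957     
HR      | 289856     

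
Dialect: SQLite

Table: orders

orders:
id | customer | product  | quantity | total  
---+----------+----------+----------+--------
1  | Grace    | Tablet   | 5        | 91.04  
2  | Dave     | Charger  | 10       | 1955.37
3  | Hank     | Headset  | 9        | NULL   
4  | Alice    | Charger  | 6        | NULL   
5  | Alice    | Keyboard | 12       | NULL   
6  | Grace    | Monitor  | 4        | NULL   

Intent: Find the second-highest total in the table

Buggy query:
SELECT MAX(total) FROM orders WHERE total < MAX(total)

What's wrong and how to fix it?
Bug: The inner MAX is an aggregate inside WHERE, which is not allowed

Fix: Compute the overall MAX in a subquery, then take MAX of rows below it

Corrected query:
SELECT MAX(total) FROM orders WHERE total < (SELECT MAX(total) FROM orders)

Result:
MAX(total)
----------
91.04     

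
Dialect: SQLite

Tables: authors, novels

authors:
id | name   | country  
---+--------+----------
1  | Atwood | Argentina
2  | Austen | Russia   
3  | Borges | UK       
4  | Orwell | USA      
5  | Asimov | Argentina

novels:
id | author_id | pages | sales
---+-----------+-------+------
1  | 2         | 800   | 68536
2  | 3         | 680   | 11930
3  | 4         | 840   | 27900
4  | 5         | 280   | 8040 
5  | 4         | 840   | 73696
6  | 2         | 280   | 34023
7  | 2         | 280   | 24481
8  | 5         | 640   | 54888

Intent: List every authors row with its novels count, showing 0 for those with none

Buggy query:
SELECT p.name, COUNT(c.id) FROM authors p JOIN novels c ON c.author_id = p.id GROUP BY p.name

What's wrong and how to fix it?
Bug: INNER JOIN drops authors rows that have no matching novels rows

Fix: Use LEFT JOIN so parents without children still appear (COUNT(c.id) gives 0)

Corrected query:
SELECT p.name, COUNT(c.id) FROM authors p LEFT JOIN novels c ON c.author_id = p.id GROUP BY p.name

Result:
name   | COUNT(c.id)
-------+------------
Asimov | 2          
Atwood | 0          
Austen | 3          
Borges | 1          
Orwell | 2          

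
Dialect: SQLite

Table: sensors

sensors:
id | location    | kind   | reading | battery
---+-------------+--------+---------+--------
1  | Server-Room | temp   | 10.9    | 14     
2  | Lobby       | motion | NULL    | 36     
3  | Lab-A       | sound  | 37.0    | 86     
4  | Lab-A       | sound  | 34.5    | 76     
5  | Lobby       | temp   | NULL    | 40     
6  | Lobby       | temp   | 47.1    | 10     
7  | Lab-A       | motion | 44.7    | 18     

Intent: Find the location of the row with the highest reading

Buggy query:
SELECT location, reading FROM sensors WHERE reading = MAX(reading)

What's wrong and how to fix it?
Bug: WHERE is evaluated per row; an aggregate over the whole table isn't defined there

Fix: Wrap MAX in a scalar subquery so WHERE compares against a single value

Corrected query:
SELECT location, reading FROM sensors WHERE reading = (SELECT MAX(reading) FROM sensors)

Result:
location | reading
---------+--------
Lobby    | 47.1   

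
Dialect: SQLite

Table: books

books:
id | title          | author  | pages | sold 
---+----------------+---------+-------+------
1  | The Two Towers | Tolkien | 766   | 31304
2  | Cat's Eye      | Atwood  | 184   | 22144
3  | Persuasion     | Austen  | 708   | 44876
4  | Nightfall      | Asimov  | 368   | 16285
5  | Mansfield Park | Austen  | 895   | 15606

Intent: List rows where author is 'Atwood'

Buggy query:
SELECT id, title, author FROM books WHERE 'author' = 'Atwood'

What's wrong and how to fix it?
Bug: Single quotes denote string literals in SQL; the column name is being compared as a constant string

Fix: Reference the column as author without single quotes

Corrected query:
SELECT id, title, author FROM books WHERE author = 'Atwood'

Result:
id | title     | author
---+-----------+-------
2  | Cat's Eye | Atwood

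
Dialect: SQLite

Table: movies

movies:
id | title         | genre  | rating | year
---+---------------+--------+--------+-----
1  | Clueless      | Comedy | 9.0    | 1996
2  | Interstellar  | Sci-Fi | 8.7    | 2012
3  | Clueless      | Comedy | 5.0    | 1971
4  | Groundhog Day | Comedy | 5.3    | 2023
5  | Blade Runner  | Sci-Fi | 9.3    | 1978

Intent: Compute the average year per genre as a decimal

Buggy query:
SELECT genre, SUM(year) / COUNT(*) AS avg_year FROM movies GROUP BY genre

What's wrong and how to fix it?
Bug: SUM(year) and COUNT(*) are both integers; the division truncates the fractional part

Fix: Cast one side to REAL so the division keeps the fractional part

Corrected query:
SELECT genre, SUM(year) * 1.0 / COUNT(*) AS avg_year FROM movies GROUP BY genre

Result:
genre  | avg_year   
-------+------------
Comedy | 1996.666667
Sci-Fi | 1995       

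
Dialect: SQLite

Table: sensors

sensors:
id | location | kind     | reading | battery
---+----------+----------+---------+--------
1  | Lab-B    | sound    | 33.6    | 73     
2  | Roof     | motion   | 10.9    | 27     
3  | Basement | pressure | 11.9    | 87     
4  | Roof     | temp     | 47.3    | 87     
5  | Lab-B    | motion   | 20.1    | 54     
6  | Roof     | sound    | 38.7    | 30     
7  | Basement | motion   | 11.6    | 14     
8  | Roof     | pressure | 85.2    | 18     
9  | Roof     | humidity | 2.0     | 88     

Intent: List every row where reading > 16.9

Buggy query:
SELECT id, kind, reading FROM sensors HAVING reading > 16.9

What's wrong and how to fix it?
Bug: HAVING filters the output of aggregation, but this query has no GROUP BY and no aggregate functions, so SQLite rejects it (HAVING clause on a non-aggregate query); the condition here is per row

Fix: Replace HAVING with WHERE since the condition applies to individual rows

Corrected query:
SELECT id, kind, reading FROM sensors WHERE reading > 16.9

Result:
id | kind     | reading
---+----------+--------
1  | sound    | 33.6   
4  | temp     | 47.3   
5  | motion   | 20.1   
6  | sound    | 38.7   
8  | pressure | 85.2   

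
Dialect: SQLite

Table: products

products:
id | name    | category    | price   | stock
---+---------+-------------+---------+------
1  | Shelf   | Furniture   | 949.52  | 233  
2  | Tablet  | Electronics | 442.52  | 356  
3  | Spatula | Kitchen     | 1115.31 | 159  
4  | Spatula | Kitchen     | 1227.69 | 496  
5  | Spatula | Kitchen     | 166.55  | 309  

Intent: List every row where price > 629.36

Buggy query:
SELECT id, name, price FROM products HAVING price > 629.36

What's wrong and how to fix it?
Bug: This is a non-aggregate query (no GROUP BY, no aggregates), so in SQLite the HAVING clause is invalid here; a row-level condition belongs in WHERE

Fix: Replace HAVING with WHERE since the condition applies to individual rows

Corrected query:
SELECT id, name, price FROM products WHERE price > 629.36

Result:
id | name    | price  
---+---------+--------
1  | Shelf   | 949.52 
3  | Spatula | 1115.31
4  | Spatula | 1227.69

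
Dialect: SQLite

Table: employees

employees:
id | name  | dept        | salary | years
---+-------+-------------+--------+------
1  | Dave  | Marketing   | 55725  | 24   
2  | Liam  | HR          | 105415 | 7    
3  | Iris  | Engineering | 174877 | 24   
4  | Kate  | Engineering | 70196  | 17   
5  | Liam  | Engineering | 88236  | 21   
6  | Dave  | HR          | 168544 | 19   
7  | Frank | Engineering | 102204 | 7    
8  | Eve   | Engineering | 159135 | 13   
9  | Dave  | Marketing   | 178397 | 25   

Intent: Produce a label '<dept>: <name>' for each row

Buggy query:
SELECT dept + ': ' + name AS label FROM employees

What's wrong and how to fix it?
Bug: '+' is numeric addition; on text columns SQLite converts them to 0 instead of concatenating

Fix: Use the || operator for string concatenation

Corrected query:
SELECT dept || ': ' || name AS label FROM employees

Result:
label             
------------------
Marketing: Dave   
HR: Liam          
Engineering: Iris 
Engineering: Kate 
Engineering: Liam 
HR: Dave          
Engineering: Frank
Engineering: Eve  
Marketing: Dave   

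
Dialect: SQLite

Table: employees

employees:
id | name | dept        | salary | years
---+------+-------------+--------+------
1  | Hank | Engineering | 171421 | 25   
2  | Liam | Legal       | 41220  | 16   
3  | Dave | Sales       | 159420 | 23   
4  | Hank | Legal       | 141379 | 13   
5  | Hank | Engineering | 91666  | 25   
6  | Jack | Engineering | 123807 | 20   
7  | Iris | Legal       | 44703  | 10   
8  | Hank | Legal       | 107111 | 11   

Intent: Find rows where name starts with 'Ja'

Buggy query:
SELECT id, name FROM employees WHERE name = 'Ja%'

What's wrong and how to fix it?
Bug: '=' compares the literal string including the % character; pattern matching needs LIKE

Fix: Replace '=' with LIKE so 'Ja%' is treated as a pattern

Corrected query:
SELECT id, name FROM employees WHERE name LIKE 'Ja%'

Result:
id | name
---+-----
6  | Jack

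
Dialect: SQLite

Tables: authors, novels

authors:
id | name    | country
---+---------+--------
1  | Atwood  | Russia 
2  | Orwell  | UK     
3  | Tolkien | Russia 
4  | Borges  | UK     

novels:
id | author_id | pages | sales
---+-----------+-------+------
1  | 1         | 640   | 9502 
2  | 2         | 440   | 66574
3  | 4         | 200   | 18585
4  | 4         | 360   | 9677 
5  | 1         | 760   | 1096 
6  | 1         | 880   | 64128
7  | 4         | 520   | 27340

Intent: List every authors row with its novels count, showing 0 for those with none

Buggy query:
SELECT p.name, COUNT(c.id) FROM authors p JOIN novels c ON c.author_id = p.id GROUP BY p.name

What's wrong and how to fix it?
Bug: INNER JOIN drops authors rows that have no matching novels rows

Fix: Use LEFT JOIN so parents without children still appear (COUNT(c.id) gives 0)

Corrected query:
SELECT p.name, COUNT(c.id) FROM authors p LEFT JOIN novels c ON c.author_id = p.id GROUP BY p.name

Result:
name    | COUNT(c.id)
--------+------------
Atwood  | 3          
Borges  | 3          
Orwell  | 1          
Tolkien | 0          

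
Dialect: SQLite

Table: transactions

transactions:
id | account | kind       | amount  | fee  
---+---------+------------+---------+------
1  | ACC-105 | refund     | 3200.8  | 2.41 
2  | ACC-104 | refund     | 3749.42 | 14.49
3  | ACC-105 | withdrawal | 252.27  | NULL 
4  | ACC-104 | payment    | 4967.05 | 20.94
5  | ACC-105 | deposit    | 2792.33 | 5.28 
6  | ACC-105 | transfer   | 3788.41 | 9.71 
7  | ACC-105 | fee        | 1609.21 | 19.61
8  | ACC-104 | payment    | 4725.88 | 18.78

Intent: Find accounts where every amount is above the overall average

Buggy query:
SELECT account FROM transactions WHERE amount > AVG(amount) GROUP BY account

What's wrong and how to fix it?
Bug: AVG() is an aggregate; it can't sit directly in WHERE

Fix: Compute the overall average in a scalar subquery and compare each group's MIN against it in HAVING

Corrected query:
SELECT account FROM transactions GROUP BY account HAVING MIN(amount) > (SELECT AVG(amount) FROM transactions)

Result:
account
-------
ACC-104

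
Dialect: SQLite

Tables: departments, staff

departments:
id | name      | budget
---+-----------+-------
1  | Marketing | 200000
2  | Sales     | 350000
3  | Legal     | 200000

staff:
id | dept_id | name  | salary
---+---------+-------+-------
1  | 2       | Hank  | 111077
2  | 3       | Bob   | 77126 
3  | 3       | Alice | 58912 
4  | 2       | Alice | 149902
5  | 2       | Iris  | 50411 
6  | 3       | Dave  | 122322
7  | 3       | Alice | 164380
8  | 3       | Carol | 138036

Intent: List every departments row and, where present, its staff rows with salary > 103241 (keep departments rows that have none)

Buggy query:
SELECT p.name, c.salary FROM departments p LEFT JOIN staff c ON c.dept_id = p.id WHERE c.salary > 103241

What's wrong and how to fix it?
Bug: Filtering c.salary in WHERE discards the NULL rows produced by LEFT JOIN, turning it into an inner join

Fix: Move the right-table condition into the ON clause so unmatched parents are kept

Corrected query:
SELECT p.name, c.salary FROM departments p LEFT JOIN staff c ON c.dept_id = p.id AND c.salary > 103241

Result:
name      | salary
----------+-------
Marketing | NULL  
Sales     | 111077
Sales     | 149902
Legal     | 122322
Legal     | 138036
Legal     | 164380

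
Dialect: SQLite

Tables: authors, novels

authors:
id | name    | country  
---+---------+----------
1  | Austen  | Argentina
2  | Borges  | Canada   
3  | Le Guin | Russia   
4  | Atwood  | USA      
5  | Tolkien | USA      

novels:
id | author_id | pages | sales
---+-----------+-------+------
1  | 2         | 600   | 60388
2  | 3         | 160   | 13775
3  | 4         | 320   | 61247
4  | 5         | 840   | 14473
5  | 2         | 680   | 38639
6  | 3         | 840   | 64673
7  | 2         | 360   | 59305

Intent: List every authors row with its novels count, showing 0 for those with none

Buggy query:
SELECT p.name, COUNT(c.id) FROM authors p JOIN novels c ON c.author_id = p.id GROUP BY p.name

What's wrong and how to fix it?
Bug: An inner join excludes parents with zero children

Fix: Use LEFT JOIN so parents without children still appear (COUNT(c.id) gives 0)

Corrected query:
SELECT p.name, COUNT(c.id) FROM authors p LEFT JOIN novels c ON c.author_id = p.id GROUP BY p.name

Result:
name    | COUNT(c.id)
--------+------------
Atwood  | 1          
Austen  | 0          
Borges  | 3          
Le Guin | 2          
Tolkien | 1          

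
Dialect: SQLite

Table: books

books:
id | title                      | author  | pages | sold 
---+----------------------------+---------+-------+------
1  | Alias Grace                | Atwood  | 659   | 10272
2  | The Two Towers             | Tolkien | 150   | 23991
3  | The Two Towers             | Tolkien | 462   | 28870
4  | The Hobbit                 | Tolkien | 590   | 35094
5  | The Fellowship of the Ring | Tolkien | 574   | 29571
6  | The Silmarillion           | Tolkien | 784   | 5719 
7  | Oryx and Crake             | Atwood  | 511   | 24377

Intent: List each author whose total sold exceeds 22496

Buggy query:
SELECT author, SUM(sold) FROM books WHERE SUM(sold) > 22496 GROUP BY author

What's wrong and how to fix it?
Bug: WHERE runs before GROUP BY, so aggregates aren't available there

Fix: Move the aggregate condition to a HAVING clause

Corrected query:
SELECT author, SUM(sold) FROM books GROUP BY author HAVING SUM(sold) > 22496

Result:
author  | SUM(sold)
--------+----------
Atwood  | 34649    
Tolkien | 123245   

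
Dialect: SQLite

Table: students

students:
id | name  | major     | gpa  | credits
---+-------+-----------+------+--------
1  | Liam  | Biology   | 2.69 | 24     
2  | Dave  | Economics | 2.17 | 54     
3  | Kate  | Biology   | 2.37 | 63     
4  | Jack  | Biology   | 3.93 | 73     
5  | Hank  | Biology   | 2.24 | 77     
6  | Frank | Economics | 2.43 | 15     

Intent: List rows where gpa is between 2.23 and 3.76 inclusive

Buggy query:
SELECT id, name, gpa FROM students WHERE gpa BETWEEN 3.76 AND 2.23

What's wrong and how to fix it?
Bug: The bounds are reversed; BETWEEN a AND b requires a <= b to match anything

Fix: Swap the bounds so the smaller value comes first

Corrected query:
SELECT id, name, gpa FROM students WHERE gpa BETWEEN 2.23 AND 3.76

Result:
id | name  | gpa 
---+-------+-----
1  | Liam  | 2.69
3  | Kate  | 2.37
5  | Hank  | 2.24
6  | Frank | 2.43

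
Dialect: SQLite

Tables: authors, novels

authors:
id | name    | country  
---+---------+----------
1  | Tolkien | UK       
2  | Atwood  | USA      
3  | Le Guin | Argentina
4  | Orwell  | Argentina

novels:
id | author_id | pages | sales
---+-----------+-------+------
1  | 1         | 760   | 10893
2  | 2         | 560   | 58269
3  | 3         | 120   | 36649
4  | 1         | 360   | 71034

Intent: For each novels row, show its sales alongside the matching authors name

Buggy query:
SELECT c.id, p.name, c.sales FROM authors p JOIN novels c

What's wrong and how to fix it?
Bug: JOIN with no ON clause produces a cartesian product; every novels row pairs with every authors row

Fix: Specify the join condition linking the foreign key to the parent id

Corrected query:
SELECT c.id, p.name, c.sales FROM authors p JOIN novels c ON c.author_id = p.id

Result:
id | name    | sales
---+---------+------
1  | Tolkien | 10893
2  | Atwood  | 58269
3  | Le Guin | 36649
4  | Tolkien | 71034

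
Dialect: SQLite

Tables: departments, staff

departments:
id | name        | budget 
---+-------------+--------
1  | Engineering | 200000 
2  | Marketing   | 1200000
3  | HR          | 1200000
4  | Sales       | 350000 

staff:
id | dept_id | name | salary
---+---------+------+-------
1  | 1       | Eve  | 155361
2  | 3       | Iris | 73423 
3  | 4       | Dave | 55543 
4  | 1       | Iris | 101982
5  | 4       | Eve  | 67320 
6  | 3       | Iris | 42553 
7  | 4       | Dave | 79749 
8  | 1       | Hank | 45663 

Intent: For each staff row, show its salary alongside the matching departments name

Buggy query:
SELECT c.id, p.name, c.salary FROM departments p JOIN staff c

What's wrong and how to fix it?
Bug: Missing join condition: each staff row is matched to all departments rows instead of just its own

Fix: Specify the join condition linking the foreign key to the parent id

Corrected query:
SELECT c.id, p.name, c.salary FROM departments p JOIN staff c ON c.dept_id = p.id

Result:
id | name        | salary
---+-------------+-------
1  | Engineering | 155361
2  | HR          | 73423 
3  | Sales       | 55543 
4  | Engineering | 101982
5  | Sales       | 67320 
6  | HR          | 42553 
7  | Sales       | 79749 
8  | Engineering | 45663 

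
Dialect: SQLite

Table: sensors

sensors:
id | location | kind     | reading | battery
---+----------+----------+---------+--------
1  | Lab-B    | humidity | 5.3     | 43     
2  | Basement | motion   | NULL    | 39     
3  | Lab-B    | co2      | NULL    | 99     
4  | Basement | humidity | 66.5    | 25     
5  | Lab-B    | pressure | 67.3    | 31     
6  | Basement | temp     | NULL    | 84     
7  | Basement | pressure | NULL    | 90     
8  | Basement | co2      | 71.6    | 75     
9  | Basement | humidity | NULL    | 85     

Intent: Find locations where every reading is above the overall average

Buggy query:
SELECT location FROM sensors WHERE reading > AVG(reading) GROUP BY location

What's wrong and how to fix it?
Bug: WHERE evaluates per row before aggregation, so AVG() is unavailable

Fix: Use a subquery for AVG and a HAVING MIN(...) filter so the condition holds for every row in the group

Corrected query:
SELECT location FROM sensors GROUP BY location HAVING MIN(reading) > (SELECT AVG(reading) FROM sensors)

Result:
location
--------
Basement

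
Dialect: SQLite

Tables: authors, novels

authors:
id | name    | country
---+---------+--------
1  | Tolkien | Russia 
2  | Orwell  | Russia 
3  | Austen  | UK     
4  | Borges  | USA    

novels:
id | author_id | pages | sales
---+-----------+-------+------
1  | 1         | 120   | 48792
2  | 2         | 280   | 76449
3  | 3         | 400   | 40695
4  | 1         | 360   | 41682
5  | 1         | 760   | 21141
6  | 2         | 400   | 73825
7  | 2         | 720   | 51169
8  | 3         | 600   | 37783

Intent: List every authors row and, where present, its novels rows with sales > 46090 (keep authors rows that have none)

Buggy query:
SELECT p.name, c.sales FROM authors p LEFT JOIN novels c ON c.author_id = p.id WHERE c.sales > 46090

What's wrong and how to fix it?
Bug: A WHERE condition on the right-hand table after LEFT JOIN drops unmatched parents

Fix: Put 'c.sales > 46090' in the JOIN's ON clause instead of WHERE

Corrected query:
SELECT p.name, c.sales FROM authors p LEFT JOIN novels c ON c.author_id = p.id AND c.sales > 46090

Result:
name    | sales
--------+------
Tolkien | 48792
Orwell  | 51169
Orwell  | 73825
Orwell  | 76449
Austen  | NULL 
Borges  | NULL 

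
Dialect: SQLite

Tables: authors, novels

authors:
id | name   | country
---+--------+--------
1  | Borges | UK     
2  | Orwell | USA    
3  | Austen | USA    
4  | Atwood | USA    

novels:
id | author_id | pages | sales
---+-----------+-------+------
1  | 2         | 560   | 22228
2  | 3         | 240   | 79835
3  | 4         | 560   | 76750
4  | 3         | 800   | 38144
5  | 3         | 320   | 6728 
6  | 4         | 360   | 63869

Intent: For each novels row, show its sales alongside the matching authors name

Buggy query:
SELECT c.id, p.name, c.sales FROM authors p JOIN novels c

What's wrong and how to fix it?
Bug: Missing join condition: each novels row is matched to all authors rows instead of just its own

Fix: Add ON c.author_id = p.id to the JOIN

Corrected query:
SELECT c.id, p.name, c.sales FROM authors p JOIN novels c ON c.author_id = p.id

Result:
id | name   | sales
---+--------+------
1  | Orwell | 22228
2  | Austen | 79835
3  | Atwood | 76750
4  | Austen | 38144
5  | Austen | 6728 
6  | Atwood | 63869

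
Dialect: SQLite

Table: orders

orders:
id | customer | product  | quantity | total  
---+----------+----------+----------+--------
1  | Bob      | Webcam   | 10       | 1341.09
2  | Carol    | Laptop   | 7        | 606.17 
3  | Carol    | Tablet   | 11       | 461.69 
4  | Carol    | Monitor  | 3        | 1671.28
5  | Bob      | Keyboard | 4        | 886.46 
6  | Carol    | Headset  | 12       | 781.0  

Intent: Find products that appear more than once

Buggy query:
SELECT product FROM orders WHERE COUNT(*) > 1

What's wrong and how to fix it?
Bug: WHERE can't reference COUNT(*); aggregates are computed after WHERE

Fix: Group first, then use HAVING for the count condition

Corrected query:
SELECT product FROM orders GROUP BY product HAVING COUNT(*) > 1

Result:
(no rows)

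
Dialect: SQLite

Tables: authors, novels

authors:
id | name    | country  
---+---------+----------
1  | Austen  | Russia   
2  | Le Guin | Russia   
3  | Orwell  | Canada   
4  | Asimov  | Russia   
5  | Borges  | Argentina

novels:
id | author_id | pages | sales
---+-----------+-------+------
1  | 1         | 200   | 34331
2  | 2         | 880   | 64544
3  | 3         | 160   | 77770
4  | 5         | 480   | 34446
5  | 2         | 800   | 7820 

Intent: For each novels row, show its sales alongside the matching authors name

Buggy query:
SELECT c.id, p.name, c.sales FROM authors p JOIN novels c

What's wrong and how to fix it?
Bug: JOIN with no ON clause produces a cartesian product; every novels row pairs with every authors row

Fix: Specify the join condition linking the foreign key to the parent id

Corrected query:
SELECT c.id, p.name, c.sales FROM authors p JOIN novels c ON c.author_id = p.id

Result:
id | name    | sales
---+---------+------
1  | Austen  | 34331
2  | Le Guin | 64544
3  | Orwell  | 77770
4  | Borges  | 34446
5  | Le Guin | 7820 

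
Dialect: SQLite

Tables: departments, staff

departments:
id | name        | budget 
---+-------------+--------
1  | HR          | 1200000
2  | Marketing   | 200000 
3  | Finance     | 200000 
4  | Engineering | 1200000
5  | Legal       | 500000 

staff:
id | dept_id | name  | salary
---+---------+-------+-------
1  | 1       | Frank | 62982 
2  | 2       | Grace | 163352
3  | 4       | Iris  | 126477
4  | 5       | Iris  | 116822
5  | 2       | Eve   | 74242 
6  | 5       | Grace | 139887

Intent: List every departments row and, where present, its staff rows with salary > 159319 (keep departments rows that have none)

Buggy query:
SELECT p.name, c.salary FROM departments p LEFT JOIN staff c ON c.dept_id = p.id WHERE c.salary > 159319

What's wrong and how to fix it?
Bug: Filtering c.salary in WHERE discards the NULL rows produced by LEFT JOIN, turning it into an inner join

Fix: Put 'c.salary > 159319' in the JOIN's ON clause instead of WHERE

Corrected query:
SELECT p.name, c.salary FROM departments p LEFT JOIN staff c ON c.dept_id = p.id AND c.salary > 159319

Result:
name        | salary
------------+-------
HR          | NULL  
Marketing   | 163352
Finance     | NULL  
Engineering | NULL  
Legal       | NULL  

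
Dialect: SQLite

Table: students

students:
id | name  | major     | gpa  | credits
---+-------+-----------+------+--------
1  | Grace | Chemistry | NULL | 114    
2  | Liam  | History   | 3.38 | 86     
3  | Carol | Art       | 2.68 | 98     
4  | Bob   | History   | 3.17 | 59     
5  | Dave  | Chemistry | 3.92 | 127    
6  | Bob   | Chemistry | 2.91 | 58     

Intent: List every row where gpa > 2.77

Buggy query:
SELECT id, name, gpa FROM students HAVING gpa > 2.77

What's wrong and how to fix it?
Bug: This is a non-aggregate query (no GROUP BY, no aggregates), so in SQLite the HAVING clause is invalid here; a row-level condition belongs in WHERE

Fix: Replace HAVING with WHERE since the condition applies to individual rows

Corrected query:
SELECT id, name, gpa FROM students WHERE gpa > 2.77

Result:
id | name | gpa 
---+------+-----
2  | Liam | 3.38
4  | Bob  | 3.17
5  | Dave | 3.92
6  | Bob  | 2.91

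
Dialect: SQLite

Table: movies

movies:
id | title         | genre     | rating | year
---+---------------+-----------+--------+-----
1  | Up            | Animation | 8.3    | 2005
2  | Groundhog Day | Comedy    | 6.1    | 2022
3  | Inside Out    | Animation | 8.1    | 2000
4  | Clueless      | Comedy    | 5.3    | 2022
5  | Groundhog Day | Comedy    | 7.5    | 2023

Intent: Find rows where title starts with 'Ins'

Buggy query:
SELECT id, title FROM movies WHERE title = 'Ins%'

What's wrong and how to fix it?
Bug: Wildcards only work with LIKE; '=' treats '%' as a literal character

Fix: Replace '=' with LIKE so 'Ins%' is treated as a pattern

Corrected query:
SELECT id, title FROM movies WHERE title LIKE 'Ins%'

Result:
id | title     
---+-----------
3  | Inside Out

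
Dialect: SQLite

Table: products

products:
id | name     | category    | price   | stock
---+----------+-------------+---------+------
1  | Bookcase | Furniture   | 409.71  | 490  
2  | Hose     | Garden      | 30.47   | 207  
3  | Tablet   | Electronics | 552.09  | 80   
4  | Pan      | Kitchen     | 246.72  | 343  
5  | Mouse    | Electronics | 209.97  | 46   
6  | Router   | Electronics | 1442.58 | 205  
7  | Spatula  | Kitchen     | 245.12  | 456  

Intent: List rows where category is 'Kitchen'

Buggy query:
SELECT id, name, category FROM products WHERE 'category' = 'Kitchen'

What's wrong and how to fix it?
Bug: Single quotes denote string literals in SQL; the column name is being compared as a constant string

Fix: Reference the column as category without single quotes

Corrected query:
SELECT id, name, category FROM products WHERE category = 'Kitchen'

Result:
id | name    | category
---+---------+---------
4  | Pan     | Kitchen 
7  | Spatula | Kitchen 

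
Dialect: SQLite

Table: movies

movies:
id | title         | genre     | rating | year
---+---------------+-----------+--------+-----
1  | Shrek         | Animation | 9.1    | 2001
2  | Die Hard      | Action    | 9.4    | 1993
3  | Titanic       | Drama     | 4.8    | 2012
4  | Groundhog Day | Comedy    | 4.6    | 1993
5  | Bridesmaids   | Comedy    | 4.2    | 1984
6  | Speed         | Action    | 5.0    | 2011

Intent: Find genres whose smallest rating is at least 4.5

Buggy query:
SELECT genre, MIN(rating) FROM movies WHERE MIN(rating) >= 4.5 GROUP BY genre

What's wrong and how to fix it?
Bug: Aggregates like MIN are computed per group after WHERE runs

Fix: Replace WHERE with HAVING after the GROUP BY

Corrected query:
SELECT genre, MIN(rating) FROM movies GROUP BY genre HAVING MIN(rating) >= 4.5

Result:
genre     | MIN(rating)
----------+------------
Action    | 5          
Animation | 9.1        
Drama     | 4.8        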